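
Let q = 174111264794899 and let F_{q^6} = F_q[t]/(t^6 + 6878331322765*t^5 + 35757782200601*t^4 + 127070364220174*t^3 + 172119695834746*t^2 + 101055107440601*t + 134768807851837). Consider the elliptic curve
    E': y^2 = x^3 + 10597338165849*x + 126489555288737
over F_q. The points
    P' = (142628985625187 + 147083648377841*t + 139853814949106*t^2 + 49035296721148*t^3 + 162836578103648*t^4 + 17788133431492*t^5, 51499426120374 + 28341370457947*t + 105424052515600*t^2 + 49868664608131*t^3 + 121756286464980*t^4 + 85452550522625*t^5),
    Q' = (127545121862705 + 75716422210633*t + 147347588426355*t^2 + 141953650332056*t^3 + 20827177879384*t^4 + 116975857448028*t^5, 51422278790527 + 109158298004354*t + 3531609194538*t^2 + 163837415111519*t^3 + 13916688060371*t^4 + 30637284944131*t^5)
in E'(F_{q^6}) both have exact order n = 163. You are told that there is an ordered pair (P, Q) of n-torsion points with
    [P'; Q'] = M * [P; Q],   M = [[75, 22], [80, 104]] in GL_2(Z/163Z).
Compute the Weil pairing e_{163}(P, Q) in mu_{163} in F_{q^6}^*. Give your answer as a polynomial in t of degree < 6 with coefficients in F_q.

29176073764316 + 1017537515310*t + 153808135024608*t^2 + 69520504886349*t^3 + 81068820735297*t^4 + 45106423331534*t^5

Alternating bilinearity on E[163] (values in mu_{163} in F_{174111264794899^6}) gives e(P',Q') = e(P,Q)^det(M).
75*104 - 22*80 = 6040; reduced mod 163: det = 9, inverse 145.
Run Miller on y^2=x^3+10597338165849*x+126489555288737 over F_{174111264794899}: ladder 10100011 (8 bits); e = f_P(D_Q)/f_Q(D_P).
f_P(D_Q)/f_Q(D_P) = 139029403268796 + 162118693416936*t + 20992211108514*t^2 + 26101933524204*t^3 + 111887858788064*t^4 + 74201145028633*t^5.
(139029403268796 + 162118693416936*t + 20992211108514*t^2 + 26101933524204*t^3 + 111887858788064*t^4 + 74201145028633*t^5)^{145} mod (174111264794899,f) = 29176073764316 + 1017537515310*t + 153808135024608*t^2 + 69520504886349*t^3 + 81068820735297*t^4 + 45106423331534*t^5.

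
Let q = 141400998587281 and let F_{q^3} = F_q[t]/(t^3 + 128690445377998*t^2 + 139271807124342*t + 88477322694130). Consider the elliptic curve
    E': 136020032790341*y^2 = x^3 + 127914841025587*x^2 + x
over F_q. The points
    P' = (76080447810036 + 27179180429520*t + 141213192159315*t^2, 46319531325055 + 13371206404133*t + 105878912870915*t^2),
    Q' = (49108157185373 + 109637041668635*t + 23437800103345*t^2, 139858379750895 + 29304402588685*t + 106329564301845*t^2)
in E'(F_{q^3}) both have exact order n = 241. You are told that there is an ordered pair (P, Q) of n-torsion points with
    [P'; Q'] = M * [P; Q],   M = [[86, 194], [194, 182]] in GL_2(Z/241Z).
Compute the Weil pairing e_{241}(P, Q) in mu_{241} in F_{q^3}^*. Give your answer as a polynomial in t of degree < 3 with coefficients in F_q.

Alternating bilinearity on E[241] (values in mu_{241} in F_{141400998587281^3}) gives e(P',Q') = e(P,Q)^det(M).
Inverting 188 mod 241: 50. Thus e_{241}(P,Q) = e(P',Q')^{50}.
Montgomery->Weierstrass: x_W = 44912737465821*x+128090972128172, y_W=44912737465821*y on F_{141400998587281}; lands on y^2=x^3+110182340800652*x+110929977035801.
Double-and-add over 11110001: 8-1 doublings, 5-1 additions; each step l_{T,T}/v_{2T} or l_{T,P'}/v at Q'+S for random S.
f_P(D_Q)/f_Q(D_P) = 12979031452176 + 86886721441114*t + 99819559864544*t^2.
Finally e_{241}(P,Q) = 43881557224176 + 92048492284926*t + 56960623099709*t^2.

43881557224176 + 92048492284926*t + 56960623099709*t^2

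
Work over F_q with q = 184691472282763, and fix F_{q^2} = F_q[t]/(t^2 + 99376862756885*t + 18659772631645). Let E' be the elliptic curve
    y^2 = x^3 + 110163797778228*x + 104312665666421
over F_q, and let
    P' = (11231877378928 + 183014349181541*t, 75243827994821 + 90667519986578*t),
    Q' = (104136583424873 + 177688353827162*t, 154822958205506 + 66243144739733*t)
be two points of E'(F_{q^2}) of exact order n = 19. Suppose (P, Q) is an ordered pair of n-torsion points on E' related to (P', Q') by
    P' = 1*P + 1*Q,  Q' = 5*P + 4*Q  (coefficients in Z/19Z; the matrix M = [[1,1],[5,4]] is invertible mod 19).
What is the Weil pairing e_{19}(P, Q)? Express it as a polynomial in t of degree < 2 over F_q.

69715867352864 + 2061241543351*t

The 19-Weil pairing on E[19] over F_{184691472282763} is alternating-bilinear: e_{19}(P',Q') = e_{19}(P,Q)^det(M).
1*4 - 1*5 = -1; reduced mod 19: det = 18, inverse 18.
Double-and-add over 10011: 5-1 doublings, 3-1 additions; each step l_{T,T}/v_{2T} or l_{T,P'}/v at Q'+S for random S.
So e_{19}(P',Q') = 177629163239832 + 182630230739412*t.
Finally e_{19}(P,Q) = 69715867352864 + 2061241543351*t.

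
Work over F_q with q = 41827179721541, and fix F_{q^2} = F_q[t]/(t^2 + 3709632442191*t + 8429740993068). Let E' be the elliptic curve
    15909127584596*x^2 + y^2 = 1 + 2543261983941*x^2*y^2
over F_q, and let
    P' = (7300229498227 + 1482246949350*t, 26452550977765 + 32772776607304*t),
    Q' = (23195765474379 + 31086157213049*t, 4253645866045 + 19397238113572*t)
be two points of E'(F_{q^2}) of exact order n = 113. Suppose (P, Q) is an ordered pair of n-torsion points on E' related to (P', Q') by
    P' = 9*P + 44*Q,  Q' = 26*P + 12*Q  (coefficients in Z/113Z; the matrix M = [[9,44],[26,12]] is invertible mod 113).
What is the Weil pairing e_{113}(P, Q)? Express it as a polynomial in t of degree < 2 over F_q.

31005101697742 + 24991480778076*t

The 113-Weil pairing on E[113] over F_{41827179721541} is alternating-bilinear: e_{113}(P',Q') = e_{113}(P,Q)^det(M).
det(M) mod 113 = 94; its inverse in (Z/113)^* is 107 (check: 94*107 mod 113 = 1).
Map (x,y)_Ed via u=(1+y)/(1-y), v=(1+y)/((1-y)x) to Montgomery A=39690190299977,B=9699584380921; then to (a',b')=(26114276632561,40117047909489).
n = 113 = (1110001)_2 (7 bits, wt 4); accumulate f_{113,P'}(Q'+S)/f_{113,P'}(S) along the 6-step ladder.
e_{113}(P',Q') = 16717857245468 + 40751574754025*t.
Finally e_{113}(P,Q) = 31005101697742 + 24991480778076*t.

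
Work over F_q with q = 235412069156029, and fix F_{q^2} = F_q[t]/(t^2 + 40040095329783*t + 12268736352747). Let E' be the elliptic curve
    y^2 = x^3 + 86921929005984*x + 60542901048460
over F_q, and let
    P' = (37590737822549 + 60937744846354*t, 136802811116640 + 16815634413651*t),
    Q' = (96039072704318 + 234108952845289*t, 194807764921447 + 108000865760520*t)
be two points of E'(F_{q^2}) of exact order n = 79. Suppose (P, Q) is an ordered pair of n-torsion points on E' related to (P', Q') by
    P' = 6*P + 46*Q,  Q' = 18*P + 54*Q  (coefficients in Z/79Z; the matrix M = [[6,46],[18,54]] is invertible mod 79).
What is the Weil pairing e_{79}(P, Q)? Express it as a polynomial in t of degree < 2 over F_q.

122108278797797 + 202193853065413*t

The 79-Weil pairing on E[79] over F_{235412069156029} is alternating-bilinear: e_{79}(P',Q') = e_{79}(P,Q)^det(M).
Inverting 49 mod 79: 50. Thus e_{79}(P,Q) = e(P',Q')^{50}.
Miller loop for e_{79} over F_{235412069156029^2}: bits of 79 = 1001111; 6 double steps + 4 add steps, l/v at each.
So e_{79}(P',Q') = 221617474037870 + 190905936814327*t.
Raise to 50: e(P,Q) = 122108278797797 + 202193853065413*t in mu_{79}.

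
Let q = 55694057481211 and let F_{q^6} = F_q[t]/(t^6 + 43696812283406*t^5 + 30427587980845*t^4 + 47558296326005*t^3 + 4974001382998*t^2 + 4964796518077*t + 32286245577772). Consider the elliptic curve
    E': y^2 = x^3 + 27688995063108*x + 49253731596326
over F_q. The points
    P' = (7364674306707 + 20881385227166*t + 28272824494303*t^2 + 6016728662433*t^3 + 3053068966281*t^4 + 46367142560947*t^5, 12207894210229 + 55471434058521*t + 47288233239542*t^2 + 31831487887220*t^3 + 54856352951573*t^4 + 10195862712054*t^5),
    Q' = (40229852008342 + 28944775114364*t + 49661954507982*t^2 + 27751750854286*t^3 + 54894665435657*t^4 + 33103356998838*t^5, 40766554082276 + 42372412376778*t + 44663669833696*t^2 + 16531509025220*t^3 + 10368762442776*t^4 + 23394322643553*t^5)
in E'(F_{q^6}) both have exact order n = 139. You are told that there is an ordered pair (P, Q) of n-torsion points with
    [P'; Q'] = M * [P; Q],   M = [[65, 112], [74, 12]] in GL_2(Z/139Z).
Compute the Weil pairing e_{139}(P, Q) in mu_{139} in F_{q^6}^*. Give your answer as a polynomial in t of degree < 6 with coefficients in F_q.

Since e_{139}(P,P)=e_{139}(Q,Q)=1 and e_{139}(Q,P)=e_{139}(P,Q)^{-1}, expanding e_{139}(65*P + 112*Q,74*P + 12*Q) leaves e(P,Q)^det(M).
Inverting 137 mod 139: 69. Thus e_{139}(P,Q) = e(P',Q')^{69}.
Build f_{139,P'} and f_{139,Q'} via the 8-bit ladder of 139=10001011_2; evaluate at shifted divisors; quotient in F_{55694057481211^6}.
f_P(D_Q)/f_Q(D_P) = 38504818350232 + 21070292343335*t + 1650525755735*t^2 + 6153155375769*t^3 + 20904612220350*t^4 + 22500029237854*t^5.
Raise to 69: e(P,Q) = 53550522949756 + 24628293302998*t + 36222659314838*t^2 + 19791348241790*t^3 + 8866548619426*t^4 + 8305675280191*t^5 in mu_{139}.

53550522949756 + 24628293302998*t + 36222659314838*t^2 + 19791348241790*t^3 + 8866548619426*t^4 + 8305675280191*t^5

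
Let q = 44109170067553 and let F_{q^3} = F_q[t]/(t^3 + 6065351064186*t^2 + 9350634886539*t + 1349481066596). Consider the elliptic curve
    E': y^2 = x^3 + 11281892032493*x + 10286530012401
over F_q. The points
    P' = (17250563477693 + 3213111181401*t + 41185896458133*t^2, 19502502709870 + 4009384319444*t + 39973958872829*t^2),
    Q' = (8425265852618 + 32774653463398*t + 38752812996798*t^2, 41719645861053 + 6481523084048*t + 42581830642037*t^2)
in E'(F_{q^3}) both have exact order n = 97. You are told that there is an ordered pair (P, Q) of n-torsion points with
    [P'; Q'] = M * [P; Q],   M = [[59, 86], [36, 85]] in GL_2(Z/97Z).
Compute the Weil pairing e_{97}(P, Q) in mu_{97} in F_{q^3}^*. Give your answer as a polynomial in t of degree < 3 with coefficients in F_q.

e_{97}(aP+bQ,cP+dQ) = e_{97}(P,Q)^(ad-bc); with (a,b,c,d)=(59,86,36,85) this gives the det-97 law.
59*85 - 86*36 = 1919; reduced mod 97: det = 76, inverse 60.
n = 97 = (1100001)_2 (7 bits, wt 3); accumulate f_{97,P'}(Q'+S)/f_{97,P'}(S) along the 6-step ladder.
So e_{97}(P',Q') = 35350396229811 + 28202806880333*t + 38942932906188*t^2.
Finally e_{97}(P,Q) = 22135364042370 + 42925545434364*t + 34372868997654*t^2.

22135364042370 + 42925545434364*t + 34372868997654*t^2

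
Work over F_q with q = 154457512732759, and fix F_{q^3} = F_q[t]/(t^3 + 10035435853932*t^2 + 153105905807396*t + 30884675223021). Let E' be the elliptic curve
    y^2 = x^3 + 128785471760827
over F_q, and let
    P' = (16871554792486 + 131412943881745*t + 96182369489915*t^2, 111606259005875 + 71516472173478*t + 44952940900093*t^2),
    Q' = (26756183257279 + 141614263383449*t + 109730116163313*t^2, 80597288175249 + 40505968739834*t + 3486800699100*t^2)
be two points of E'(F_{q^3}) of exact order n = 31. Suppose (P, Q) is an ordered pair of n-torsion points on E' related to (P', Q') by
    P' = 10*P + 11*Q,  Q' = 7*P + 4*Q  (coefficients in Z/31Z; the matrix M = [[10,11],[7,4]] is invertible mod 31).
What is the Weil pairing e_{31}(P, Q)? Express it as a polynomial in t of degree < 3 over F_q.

57898661852455 + 108210956421414*t + 113321946187811*t^2

e_{31} is bilinear + alternating on E[31], so e_{31}(10*P + 11*Q, 7*P + 4*Q) = e_{31}(P,Q)^(10*4-11*7).
Inverting 25 mod 31: 5. Thus e_{31}(P,Q) = e(P',Q')^{5}.
Run Miller on y^2=x^3+128785471760827 over F_{154457512732759}: ladder 11111 (5 bits); e = f_P(D_Q)/f_Q(D_P).
Result: e(P',Q') = 146975807717968 + 81015340490450*t + 103806312496194*t^2.
Finally e_{31}(P,Q) = 57898661852455 + 108210956421414*t + 113321946187811*t^2.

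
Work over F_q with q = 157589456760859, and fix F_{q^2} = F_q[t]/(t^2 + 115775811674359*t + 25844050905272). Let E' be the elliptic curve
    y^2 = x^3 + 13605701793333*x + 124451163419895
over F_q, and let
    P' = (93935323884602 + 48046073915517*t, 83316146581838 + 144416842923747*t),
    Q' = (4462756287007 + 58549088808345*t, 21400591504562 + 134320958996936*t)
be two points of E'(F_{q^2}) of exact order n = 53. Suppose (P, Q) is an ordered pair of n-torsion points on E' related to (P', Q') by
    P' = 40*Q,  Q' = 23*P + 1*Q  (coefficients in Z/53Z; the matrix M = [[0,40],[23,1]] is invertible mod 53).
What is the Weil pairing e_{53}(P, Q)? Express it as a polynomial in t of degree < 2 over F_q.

Since e_{53}(P,P)=e_{53}(Q,Q)=1 and e_{53}(Q,P)=e_{53}(P,Q)^{-1}, expanding e_{53}(40*Q,23*P + 1*Q) leaves e(P,Q)^det(M).
det(M) mod 53 = 34; its inverse in (Z/53)^* is 39 (check: 34*39 mod 53 = 1).
Run Miller on y^2=x^3+13605701793333*x+124451163419895 over F_{157589456760859}: ladder 110101 (6 bits); e = f_P(D_Q)/f_Q(D_P).
f_P(D_Q)/f_Q(D_P) = 9181266310285 + 140841761964535*t.
Thus e_{53}(P,Q) = 45889022382162 + 21334959610102*t.

45889022382162 + 21334959610102*t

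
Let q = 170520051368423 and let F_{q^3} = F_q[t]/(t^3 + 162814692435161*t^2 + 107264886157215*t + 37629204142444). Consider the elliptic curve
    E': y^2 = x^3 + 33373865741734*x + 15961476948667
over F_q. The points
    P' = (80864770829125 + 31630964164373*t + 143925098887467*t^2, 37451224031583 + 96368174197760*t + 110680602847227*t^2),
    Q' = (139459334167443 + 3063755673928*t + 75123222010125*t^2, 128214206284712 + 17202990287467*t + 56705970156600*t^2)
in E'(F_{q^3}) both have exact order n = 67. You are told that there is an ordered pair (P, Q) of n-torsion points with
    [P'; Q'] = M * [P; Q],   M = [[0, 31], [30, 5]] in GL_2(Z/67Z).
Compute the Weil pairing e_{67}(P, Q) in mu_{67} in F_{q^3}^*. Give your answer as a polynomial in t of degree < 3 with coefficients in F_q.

12726308543054 + 87683375738070*t + 87731223361844*t^2

The 67-Weil pairing on E[67] over F_{170520051368423} is alternating-bilinear: e_{67}(P',Q') = e_{67}(P,Q)^det(M).
So e_{67}(P,Q) = e_{67}(P',Q')^{42}, since 8*42 = 1 mod 67.
n = 67 = (1000011)_2 (7 bits, wt 3); accumulate f_{67,P'}(Q'+S)/f_{67,P'}(S) along the 6-step ladder.
Miller gives e_{67}(P',Q') = 122400554814564 + 168732687576411*t + 168878388997071*t^2 in F_{170520051368423^3}.
Thus e_{67}(P,Q) = 12726308543054 + 87683375738070*t + 87731223361844*t^2.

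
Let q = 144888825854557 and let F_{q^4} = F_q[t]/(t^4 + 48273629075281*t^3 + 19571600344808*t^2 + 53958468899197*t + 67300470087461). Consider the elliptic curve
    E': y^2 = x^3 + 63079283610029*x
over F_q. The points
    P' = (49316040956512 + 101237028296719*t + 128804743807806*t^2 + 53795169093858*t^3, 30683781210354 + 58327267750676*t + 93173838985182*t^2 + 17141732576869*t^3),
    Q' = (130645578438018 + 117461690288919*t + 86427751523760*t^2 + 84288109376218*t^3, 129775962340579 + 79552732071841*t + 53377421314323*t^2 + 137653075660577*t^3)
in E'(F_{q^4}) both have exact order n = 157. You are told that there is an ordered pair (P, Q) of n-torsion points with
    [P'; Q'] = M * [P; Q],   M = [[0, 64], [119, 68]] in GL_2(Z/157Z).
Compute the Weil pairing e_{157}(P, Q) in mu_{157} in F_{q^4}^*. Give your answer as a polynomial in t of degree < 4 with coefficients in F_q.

Alternating bilinearity on E[157] (values in mu_{157} in F_{144888825854557^4}) gives e(P',Q') = e(P,Q)^det(M).
det(M) mod 157 = 77; its inverse in (Z/157)^* is 104 (check: 77*104 mod 157 = 1).
8-bit Miller (10011101) on E'/F_{144888825854557} with a'=63079283610029, b'=0: accumulate tangent/chord ratios at Q'+S and P'+S'.
f_P(D_Q)/f_Q(D_P) = 123190444008793 + 114763128794380*t + 15726661259237*t^2 + 41049628179157*t^3.
Finally e_{157}(P,Q) = 137385363533917 + 82923172821619*t + 100475813725070*t^2 + 104716008538678*t^3.

137385363533917 + 82923172821619*t + 100475813725070*t^2 + 104716008538678*t^3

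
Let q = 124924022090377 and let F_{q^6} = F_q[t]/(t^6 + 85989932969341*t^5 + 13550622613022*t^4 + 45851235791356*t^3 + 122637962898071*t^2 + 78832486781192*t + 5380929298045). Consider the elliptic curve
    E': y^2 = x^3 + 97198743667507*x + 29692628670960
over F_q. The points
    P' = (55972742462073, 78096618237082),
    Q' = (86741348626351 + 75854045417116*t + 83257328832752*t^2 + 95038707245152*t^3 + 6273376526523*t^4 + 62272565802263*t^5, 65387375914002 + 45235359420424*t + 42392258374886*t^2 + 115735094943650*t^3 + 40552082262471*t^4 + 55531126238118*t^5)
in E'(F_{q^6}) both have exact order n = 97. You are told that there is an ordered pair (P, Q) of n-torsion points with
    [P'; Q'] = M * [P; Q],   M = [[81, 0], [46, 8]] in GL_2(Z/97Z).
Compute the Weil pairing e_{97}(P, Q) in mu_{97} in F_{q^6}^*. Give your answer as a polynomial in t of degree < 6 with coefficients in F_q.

26438581295853 + 52273247082918*t + 51603561083606*t^2 + 11872949660757*t^3 + 100284664457000*t^4 + 63435366327860*t^5

Since e_{97}(P,P)=e_{97}(Q,Q)=1 and e_{97}(Q,P)=e_{97}(P,Q)^{-1}, expanding e_{97}(81*P,46*P + 8*Q) leaves e(P,Q)^det(M).
det M = 81*8 - 0*46 = 648 = 66 (mod 97); 66^{-1} = 25 (mod 97).
Miller loop for e_{97} over F_{124924022090377^6}: bits of 97 = 1100001; 6 double steps + 2 add steps, l/v at each.
Miller gives e_{97}(P',Q') = 70131849768404 + 55287191057071*t + 27189728039512*t^2 + 9078831375494*t^3 + 41685454497676*t^4 + 106422103185742*t^5 in F_{124924022090377^6}.
(70131849768404 + 55287191057071*t + 27189728039512*t^2 + 9078831375494*t^3 + 41685454497676*t^4 + 106422103185742*t^5)^{25} mod (124924022090377,f) = 26438581295853 + 52273247082918*t + 51603561083606*t^2 + 11872949660757*t^3 + 100284664457000*t^4 + 63435366327860*t^5.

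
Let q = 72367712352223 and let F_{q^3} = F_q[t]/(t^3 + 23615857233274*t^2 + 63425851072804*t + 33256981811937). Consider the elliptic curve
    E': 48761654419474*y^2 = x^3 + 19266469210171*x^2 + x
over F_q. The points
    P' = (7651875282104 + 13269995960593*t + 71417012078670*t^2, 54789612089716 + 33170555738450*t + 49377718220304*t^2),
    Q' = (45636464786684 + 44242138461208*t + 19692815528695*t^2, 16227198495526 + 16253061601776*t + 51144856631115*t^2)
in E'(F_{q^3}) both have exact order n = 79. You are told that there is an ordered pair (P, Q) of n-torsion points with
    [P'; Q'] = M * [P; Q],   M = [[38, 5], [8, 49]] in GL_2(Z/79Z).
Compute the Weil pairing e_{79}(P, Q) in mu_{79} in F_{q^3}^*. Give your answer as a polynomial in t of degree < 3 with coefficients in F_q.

16210615496426 + 53466122285960*t + 19991317908461*t^2

Alternating bilinearity on E[79] (values in mu_{79} in F_{72367712352223^3}) gives e(P',Q') = e(P,Q)^det(M).
38*49 - 5*8 = 1822; reduced mod 79: det = 5, inverse 16.
Set x_W=323481639970*u+4783404316418, y_W=323481639970*v; then E': y_W^2=x_W^3+58836641520634*x_W+68492286052495.
Miller loop for e_{79} over F_{72367712352223^3}: bits of 79 = 1001111; 6 double steps + 4 add steps, l/v at each.
Result: e(P',Q') = 42826218794814 + 7657795911414*t + 7744799284936*t^2.
Raise to 16: e(P,Q) = 16210615496426 + 53466122285960*t + 19991317908461*t^2 in mu_{79}.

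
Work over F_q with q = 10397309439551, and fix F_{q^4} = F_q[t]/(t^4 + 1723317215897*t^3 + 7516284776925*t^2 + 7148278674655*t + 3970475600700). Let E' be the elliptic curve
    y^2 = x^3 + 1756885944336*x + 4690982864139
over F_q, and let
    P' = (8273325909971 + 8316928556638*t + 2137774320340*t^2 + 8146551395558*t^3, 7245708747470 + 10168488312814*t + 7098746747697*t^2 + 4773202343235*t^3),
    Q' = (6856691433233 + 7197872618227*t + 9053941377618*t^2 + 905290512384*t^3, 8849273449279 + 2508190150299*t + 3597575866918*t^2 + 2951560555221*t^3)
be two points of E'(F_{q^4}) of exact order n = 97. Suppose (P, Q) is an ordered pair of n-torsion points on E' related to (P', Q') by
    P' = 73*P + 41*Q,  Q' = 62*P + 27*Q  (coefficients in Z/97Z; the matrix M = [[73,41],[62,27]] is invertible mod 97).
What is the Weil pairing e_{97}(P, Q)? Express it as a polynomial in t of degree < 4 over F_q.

1906913824266 + 2114578421295*t + 9743132395548*t^2 + 2488264906032*t^3

e_{97} is bilinear + alternating on E[97], so e_{97}(73*P + 41*Q, 62*P + 27*Q) = e_{97}(P,Q)^(73*27-41*62).
So e_{97}(P,Q) = e_{97}(P',Q')^{53}, since 11*53 = 1 mod 97.
Miller loop for e_{97} over F_{10397309439551^4}: bits of 97 = 1100001; 6 double steps + 2 add steps, l/v at each.
Miller gives e_{97}(P',Q') = 7489412470389 + 1252226796043*t + 3228031332190*t^2 + 2347217404617*t^3 in F_{10397309439551^4}.
Thus e_{97}(P,Q) = 1906913824266 + 2114578421295*t + 9743132395548*t^2 + 2488264906032*t^3.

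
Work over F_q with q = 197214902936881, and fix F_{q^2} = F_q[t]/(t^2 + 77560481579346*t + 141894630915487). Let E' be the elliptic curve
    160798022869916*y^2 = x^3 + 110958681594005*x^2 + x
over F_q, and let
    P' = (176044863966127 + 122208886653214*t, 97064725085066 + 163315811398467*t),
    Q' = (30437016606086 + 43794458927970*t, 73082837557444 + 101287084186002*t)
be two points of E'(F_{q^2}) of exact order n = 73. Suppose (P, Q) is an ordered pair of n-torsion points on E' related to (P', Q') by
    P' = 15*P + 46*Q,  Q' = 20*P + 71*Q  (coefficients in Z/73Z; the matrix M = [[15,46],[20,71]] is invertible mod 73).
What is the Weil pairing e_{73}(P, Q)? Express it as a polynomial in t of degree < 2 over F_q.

169199664196911 + 185876749068883*t

Since e_{73}(P,P)=e_{73}(Q,Q)=1 and e_{73}(Q,P)=e_{73}(P,Q)^{-1}, expanding e_{73}(15*P + 46*Q,20*P + 71*Q) leaves e(P,Q)^det(M).
det M = 15*71 - 46*20 = 145 = 72 (mod 73); 72^{-1} = 72 (mod 73).
Undo Montgomery via alpha=137029428908936, beta=33060689163128: (a',b')=(115296936068023,158600639487469) over F_{197214902936881}.
Build f_{73,P'} and f_{73,Q'} via the 7-bit ladder of 73=1001001_2; evaluate at shifted divisors; quotient in F_{197214902936881^2}.
f_P(D_Q)/f_Q(D_P) = 166474493586926 + 11338153867998*t.
(166474493586926 + 11338153867998*t)^{72} mod (197214902936881,f) = 169199664196911 + 185876749068883*t.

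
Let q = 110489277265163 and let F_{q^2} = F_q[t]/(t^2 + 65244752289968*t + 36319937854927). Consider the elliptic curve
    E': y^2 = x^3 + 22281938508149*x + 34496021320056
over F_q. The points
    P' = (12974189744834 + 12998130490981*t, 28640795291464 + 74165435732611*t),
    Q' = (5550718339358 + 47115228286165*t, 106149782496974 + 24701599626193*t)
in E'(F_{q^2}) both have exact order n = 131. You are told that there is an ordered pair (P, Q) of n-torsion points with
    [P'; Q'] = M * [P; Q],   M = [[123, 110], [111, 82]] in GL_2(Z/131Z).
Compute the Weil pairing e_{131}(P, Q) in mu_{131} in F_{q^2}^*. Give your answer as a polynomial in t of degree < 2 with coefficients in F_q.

The 131-Weil pairing on E[131] over F_{110489277265163} is alternating-bilinear: e_{131}(P',Q') = e_{131}(P,Q)^det(M).
det M = 123*82 - 110*111 = -2124 = 103 (mod 131); 103^{-1} = 14 (mod 131).
Double-and-add over 10000011: 8-1 doublings, 3-1 additions; each step l_{T,T}/v_{2T} or l_{T,P'}/v at Q'+S for random S.
f_P(D_Q)/f_Q(D_P) = 35703148832135 + 33010607712704*t.
(35703148832135 + 33010607712704*t)^{14} mod (110489277265163,f) = 18945346758901 + 35401077032013*t.

18945346758901 + 35401077032013*t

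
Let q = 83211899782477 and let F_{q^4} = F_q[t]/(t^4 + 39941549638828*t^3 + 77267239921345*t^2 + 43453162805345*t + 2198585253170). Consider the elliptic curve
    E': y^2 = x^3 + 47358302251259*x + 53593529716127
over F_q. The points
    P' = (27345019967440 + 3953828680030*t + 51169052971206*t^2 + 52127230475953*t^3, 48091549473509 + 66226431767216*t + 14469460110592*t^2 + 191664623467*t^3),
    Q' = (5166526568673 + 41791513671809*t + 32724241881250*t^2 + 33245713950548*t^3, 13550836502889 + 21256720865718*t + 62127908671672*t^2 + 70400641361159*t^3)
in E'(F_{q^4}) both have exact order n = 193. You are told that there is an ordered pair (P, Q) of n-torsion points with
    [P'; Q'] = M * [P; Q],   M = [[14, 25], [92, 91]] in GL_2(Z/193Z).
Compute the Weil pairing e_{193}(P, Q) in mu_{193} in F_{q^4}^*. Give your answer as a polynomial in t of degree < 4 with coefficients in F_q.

Alternating bilinearity on E[193] (values in mu_{193} in F_{83211899782477^4}) gives e(P',Q') = e(P,Q)^det(M).
Hence e(P,Q) = e(P',Q')^{174} where 174 = 132^{-1} mod 193.
Miller loop for e_{193} over F_{83211899782477^4}: bits of 193 = 11000001; 7 double steps + 2 add steps, l/v at each.
So e_{193}(P',Q') = 12156917161280 + 74401142960555*t + 64487509251643*t^2 + 56848813104406*t^3.
Finally e_{193}(P,Q) = 68469263601425 + 68955189759379*t + 52472715796877*t^2 + 65428708906261*t^3.

68469263601425 + 68955189759379*t + 52472715796877*t^2 + 65428708906261*t^3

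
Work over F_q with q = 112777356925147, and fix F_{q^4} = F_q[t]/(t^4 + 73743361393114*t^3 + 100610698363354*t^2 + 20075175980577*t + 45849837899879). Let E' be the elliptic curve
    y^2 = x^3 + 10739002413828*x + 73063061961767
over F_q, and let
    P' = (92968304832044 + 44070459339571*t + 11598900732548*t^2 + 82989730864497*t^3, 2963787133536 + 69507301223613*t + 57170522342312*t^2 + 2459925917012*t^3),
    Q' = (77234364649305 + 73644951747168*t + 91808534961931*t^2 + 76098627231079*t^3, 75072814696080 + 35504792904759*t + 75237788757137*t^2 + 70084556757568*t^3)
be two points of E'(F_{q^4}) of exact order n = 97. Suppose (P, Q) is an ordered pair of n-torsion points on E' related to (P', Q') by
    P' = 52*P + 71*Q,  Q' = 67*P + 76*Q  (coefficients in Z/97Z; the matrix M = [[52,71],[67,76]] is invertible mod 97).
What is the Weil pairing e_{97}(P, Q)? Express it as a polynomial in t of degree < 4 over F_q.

e_{97} is bilinear + alternating on E[97], so e_{97}(52*P + 71*Q, 67*P + 76*Q) = e_{97}(P,Q)^(52*76-71*67).
det(M) mod 97 = 68; its inverse in (Z/97)^* is 10 (check: 68*10 mod 97 = 1).
Miller loop for e_{97} over F_{112777356925147^4}: bits of 97 = 1100001; 6 double steps + 2 add steps, l/v at each.
So e_{97}(P',Q') = 98473045366739 + 68667084646953*t + 18319550219240*t^2 + 109938054180541*t^3.
e_{97}(P,Q) = (98473045366739 + 68667084646953*t + 18319550219240*t^2 + 109938054180541*t^3)^{10} = 107440563427540 + 1448533354314*t + 93338592862354*t^2 + 52096571351656*t^3.

107440563427540 + 1448533354314*t + 93338592862354*t^2 + 52096571351656*t^3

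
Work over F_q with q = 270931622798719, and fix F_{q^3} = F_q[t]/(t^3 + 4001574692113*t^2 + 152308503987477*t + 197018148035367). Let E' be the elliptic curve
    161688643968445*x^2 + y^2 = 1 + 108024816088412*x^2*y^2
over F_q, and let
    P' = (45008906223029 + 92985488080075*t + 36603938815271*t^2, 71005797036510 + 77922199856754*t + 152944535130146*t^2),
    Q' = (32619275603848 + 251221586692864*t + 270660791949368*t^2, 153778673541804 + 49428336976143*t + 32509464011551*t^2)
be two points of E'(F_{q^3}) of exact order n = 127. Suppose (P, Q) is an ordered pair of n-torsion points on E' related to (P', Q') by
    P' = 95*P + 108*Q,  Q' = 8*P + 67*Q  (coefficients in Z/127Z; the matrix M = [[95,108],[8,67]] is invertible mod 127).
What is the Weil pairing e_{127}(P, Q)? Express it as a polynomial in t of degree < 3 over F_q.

The 127-Weil pairing on E[127] over F_{270931622798719} is alternating-bilinear: e_{127}(P',Q') = e_{127}(P,Q)^det(M).
So e_{127}(P,Q) = e_{127}(P',Q')^{54}, since 40*54 = 1 mod 127.
Edwards->Montgomery: u=(1+y)/(1-y), v=u/x -> 233627802210362v^2=u^3+237133543757455u^2+u; then x_W=81148862669688u+180418054742169: y^2=x^3+134194300913375*x+180389530906061.
7-bit Miller (1111111) on E'/F_{270931622798719} with a'=134194300913375, b'=180389530906061: accumulate tangent/chord ratios at Q'+S and P'+S'.
e_{127}(P',Q') = 166536483563207 + 112803021790779*t + 9933669537525*t^2.
Finally e_{127}(P,Q) = 87206773873492 + 66383675592580*t + 171495982157187*t^2.

87206773873492 + 66383675592580*t + 171495982157187*t^2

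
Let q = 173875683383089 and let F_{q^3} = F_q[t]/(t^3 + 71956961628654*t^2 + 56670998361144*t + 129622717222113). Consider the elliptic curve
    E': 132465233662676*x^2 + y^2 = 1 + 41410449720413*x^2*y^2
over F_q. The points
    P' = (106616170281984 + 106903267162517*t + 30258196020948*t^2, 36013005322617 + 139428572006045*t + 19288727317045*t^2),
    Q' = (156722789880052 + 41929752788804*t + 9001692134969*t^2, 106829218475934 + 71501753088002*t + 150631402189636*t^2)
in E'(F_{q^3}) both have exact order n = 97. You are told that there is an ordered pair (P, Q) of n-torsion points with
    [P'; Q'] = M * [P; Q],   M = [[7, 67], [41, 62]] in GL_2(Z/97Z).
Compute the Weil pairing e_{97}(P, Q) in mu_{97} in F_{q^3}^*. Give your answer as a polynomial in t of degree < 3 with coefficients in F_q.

Since e_{97}(P,P)=e_{97}(Q,Q)=1 and e_{97}(Q,P)=e_{97}(P,Q)^{-1}, expanding e_{97}(7*P + 67*Q,41*P + 62*Q) leaves e(P,Q)^det(M).
det(M) mod 97 = 15; its inverse in (Z/97)^* is 13 (check: 15*13 mod 97 = 1).
Map (x,y)_Ed via u=(1+y)/(1-y), v=(1+y)/((1-y)x) to Montgomery A=0,B=89777089068074; then to (a',b')=(52640408650140,0).
Build f_{97,P'} and f_{97,Q'} via the 7-bit ladder of 97=1100001_2; evaluate at shifted divisors; quotient in F_{173875683383089^3}.
Miller gives e_{97}(P',Q') = 158739470319640 + 80703586197490*t + 88660389390946*t^2 in F_{173875683383089^3}.
e_{97}(P,Q) = (158739470319640 + 80703586197490*t + 88660389390946*t^2)^{13} = 71718081960715 + 169818959478438*t + 19773913909918*t^2.

71718081960715 + 169818959478438*t + 19773913909918*t^2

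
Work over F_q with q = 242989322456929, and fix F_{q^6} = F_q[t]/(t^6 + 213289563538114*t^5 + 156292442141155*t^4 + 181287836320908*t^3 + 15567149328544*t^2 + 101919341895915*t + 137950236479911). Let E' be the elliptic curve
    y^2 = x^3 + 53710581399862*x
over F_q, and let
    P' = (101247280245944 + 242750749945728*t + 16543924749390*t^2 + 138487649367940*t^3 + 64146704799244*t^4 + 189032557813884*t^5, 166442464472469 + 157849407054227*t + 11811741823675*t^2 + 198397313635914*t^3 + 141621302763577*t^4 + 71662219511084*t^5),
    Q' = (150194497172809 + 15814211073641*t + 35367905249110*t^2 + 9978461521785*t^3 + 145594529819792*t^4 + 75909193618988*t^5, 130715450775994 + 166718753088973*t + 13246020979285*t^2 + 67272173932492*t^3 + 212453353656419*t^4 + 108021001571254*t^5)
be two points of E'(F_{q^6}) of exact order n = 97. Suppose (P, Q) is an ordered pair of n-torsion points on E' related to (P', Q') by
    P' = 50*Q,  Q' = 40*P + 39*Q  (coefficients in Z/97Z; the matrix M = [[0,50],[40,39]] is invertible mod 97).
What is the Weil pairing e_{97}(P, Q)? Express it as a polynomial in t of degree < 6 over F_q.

The 97-Weil pairing on E[97] over F_{242989322456929} is alternating-bilinear: e_{97}(P',Q') = e_{97}(P,Q)^det(M).
Inverting 37 mod 97: 21. Thus e_{97}(P,Q) = e(P',Q')^{21}.
Double-and-add over 1100001: 7-1 doublings, 3-1 additions; each step l_{T,T}/v_{2T} or l_{T,P'}/v at Q'+S for random S.
f_P(D_Q)/f_Q(D_P) = 41015216990301 + 5946370521324*t + 136618819189477*t^2 + 123868410021320*t^3 + 980002387936*t^4 + 4980835952542*t^5.
(41015216990301 + 5946370521324*t + 136618819189477*t^2 + 123868410021320*t^3 + 980002387936*t^4 + 4980835952542*t^5)^{21} mod (242989322456929,f) = 83676168273309 + 160559414186948*t + 16993407242260*t^2 + 61823532301338*t^3 + 179600570267888*t^4 + 75514356488661*t^5.

83676168273309 + 160559414186948*t + 16993407242260*t^2 + 61823532301338*t^3 + 179600570267888*t^4 + 75514356488661*t^5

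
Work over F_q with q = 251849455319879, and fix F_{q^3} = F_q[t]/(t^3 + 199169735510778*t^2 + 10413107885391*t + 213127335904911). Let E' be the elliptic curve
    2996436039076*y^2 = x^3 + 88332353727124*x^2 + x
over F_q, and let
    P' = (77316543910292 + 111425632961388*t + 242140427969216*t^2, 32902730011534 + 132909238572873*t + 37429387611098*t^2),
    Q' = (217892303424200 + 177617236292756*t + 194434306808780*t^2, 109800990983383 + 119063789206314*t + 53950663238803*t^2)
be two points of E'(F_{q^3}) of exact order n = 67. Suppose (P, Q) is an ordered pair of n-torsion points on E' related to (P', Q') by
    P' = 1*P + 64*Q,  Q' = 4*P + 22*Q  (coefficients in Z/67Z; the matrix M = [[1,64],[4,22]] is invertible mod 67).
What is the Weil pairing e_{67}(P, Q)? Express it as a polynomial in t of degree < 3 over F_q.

42124470382873 + 235865935273231*t + 140131429793963*t^2

Under M = [[1,64],[4,22]] in GL_2(Z/67), e_{67}(P',Q') = e_{67}(P,Q)^(1*22-64*4 mod 67).
Inverting 34 mod 67: 2. Thus e_{67}(P,Q) = e(P',Q')^{2}.
Undo Montgomery via alpha=74453650131987, beta=22351566154518: (a',b')=(171283669738671,128119442331580) over F_{251849455319879}.
Double-and-add over 1000011: 7-1 doublings, 3-1 additions; each step l_{T,T}/v_{2T} or l_{T,P'}/v at Q'+S for random S.
Miller gives e_{67}(P',Q') = 188781306724609 + 44478699593839*t + 97154581297579*t^2 in F_{251849455319879^3}.
Raise to 2: e(P,Q) = 42124470382873 + 235865935273231*t + 140131429793963*t^2 in mu_{67}.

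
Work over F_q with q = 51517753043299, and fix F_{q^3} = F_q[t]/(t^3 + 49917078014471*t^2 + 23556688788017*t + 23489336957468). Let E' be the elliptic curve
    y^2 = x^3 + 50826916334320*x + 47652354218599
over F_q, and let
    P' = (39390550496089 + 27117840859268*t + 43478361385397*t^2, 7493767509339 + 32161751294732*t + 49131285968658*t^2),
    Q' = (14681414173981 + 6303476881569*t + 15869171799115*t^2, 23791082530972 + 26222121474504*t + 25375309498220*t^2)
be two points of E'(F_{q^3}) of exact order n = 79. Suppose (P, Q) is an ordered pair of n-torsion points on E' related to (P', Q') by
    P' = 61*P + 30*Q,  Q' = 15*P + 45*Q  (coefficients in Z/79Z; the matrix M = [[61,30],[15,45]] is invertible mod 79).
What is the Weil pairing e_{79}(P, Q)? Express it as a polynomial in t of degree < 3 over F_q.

22300937963418 + 45467924397768*t + 28457562826981*t^2

The 79-Weil pairing on E[79] over F_{51517753043299} is alternating-bilinear: e_{79}(P',Q') = e_{79}(P,Q)^det(M).
Inverting 4 mod 79: 20. Thus e_{79}(P,Q) = e(P',Q')^{20}.
Double-and-add over 1001111: 7-1 doublings, 5-1 additions; each step l_{T,T}/v_{2T} or l_{T,P'}/v at Q'+S for random S.
The quotient is 28535107871334 + 7428927503993*t + 29582804944470*t^2.
Hence e(P,Q) = 22300937963418 + 45467924397768*t + 28457562826981*t^2 in F_{51517753043299^3}^*.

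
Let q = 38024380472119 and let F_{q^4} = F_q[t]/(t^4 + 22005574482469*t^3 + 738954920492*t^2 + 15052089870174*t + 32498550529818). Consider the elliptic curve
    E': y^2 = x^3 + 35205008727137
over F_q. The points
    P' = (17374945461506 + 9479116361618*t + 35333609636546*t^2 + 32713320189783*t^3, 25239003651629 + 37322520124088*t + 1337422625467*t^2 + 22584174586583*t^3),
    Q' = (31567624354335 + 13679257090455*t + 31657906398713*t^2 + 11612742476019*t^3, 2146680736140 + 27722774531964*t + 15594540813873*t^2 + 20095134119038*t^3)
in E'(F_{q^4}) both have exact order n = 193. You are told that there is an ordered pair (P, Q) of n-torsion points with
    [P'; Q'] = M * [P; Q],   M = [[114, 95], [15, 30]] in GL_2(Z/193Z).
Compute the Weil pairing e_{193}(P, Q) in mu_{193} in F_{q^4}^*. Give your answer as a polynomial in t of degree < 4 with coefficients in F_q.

The 193-Weil pairing on E[193] over F_{38024380472119} is alternating-bilinear: e_{193}(P',Q') = e_{193}(P,Q)^det(M).
Hence e(P,Q) = e(P',Q')^{98} where 98 = 65^{-1} mod 193.
8-bit Miller (11000001) on E'/F_{38024380472119} with a'=0, b'=35205008727137: accumulate tangent/chord ratios at Q'+S and P'+S'.
e_{193}(P',Q') = 8269394546244 + 1319913205438*t + 502555663413*t^2 + 34917908737991*t^3.
e_{193}(P,Q) = (8269394546244 + 1319913205438*t + 502555663413*t^2 + 34917908737991*t^3)^{98} = 36224386262180 + 10919285565454*t + 25083610945941*t^2 + 29832716112400*t^3.

36224386262180 + 10919285565454*t + 25083610945941*t^2 + 29832716112400*t^3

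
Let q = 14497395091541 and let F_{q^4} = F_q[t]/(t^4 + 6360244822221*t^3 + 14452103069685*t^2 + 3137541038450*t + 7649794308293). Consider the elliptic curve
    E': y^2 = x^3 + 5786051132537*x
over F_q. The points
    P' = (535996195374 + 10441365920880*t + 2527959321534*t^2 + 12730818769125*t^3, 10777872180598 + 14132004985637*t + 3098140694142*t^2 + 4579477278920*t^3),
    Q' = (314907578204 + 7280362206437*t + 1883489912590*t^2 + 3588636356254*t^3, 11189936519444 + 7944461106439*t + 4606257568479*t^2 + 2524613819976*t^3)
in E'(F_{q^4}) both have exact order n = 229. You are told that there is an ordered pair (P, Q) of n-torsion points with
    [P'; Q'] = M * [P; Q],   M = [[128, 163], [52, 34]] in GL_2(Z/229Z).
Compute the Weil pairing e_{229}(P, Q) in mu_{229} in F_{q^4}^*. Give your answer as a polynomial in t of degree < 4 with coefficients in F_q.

Since e_{229}(P,P)=e_{229}(Q,Q)=1 and e_{229}(Q,P)=e_{229}(P,Q)^{-1}, expanding e_{229}(128*P + 163*Q,52*P + 34*Q) leaves e(P,Q)^det(M).
det(M) mod 229 = 227; its inverse in (Z/229)^* is 114 (check: 227*114 mod 229 = 1).
Double-and-add over 11100101: 8-1 doublings, 5-1 additions; each step l_{T,T}/v_{2T} or l_{T,P'}/v at Q'+S for random S.
f_P(D_Q)/f_Q(D_P) = 2315338495254 + 8509128729790*t + 3806361188587*t^2 + 10934372705429*t^3.
e_{229}(P,Q) = (2315338495254 + 8509128729790*t + 3806361188587*t^2 + 10934372705429*t^3)^{114} = 2260955463258 + 785528089769*t + 9884049548288*t^2 + 11954455737906*t^3.

2260955463258 + 785528089769*t + 9884049548288*t^2 + 11954455737906*t^3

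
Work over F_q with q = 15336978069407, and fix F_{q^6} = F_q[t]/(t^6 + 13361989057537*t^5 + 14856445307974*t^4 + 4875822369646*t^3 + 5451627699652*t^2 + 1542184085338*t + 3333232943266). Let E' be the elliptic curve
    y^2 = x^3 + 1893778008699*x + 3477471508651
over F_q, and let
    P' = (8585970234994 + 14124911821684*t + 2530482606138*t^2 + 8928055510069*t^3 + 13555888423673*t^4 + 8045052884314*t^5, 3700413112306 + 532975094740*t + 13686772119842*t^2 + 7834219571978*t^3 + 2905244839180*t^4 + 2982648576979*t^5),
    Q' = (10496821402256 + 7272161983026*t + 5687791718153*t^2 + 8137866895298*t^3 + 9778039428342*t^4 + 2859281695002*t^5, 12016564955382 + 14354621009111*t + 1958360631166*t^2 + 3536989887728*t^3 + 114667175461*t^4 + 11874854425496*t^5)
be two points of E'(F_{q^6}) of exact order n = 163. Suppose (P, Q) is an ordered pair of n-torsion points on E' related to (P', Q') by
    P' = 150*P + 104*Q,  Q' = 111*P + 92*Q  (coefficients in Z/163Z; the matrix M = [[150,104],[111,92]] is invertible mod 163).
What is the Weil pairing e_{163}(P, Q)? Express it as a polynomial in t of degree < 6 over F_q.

210113938237 + 3708195884621*t + 12136275600650*t^2 + 4545386700878*t^3 + 296967737890*t^4 + 6409832397450*t^5

Under M = [[150,104],[111,92]] in GL_2(Z/163), e_{163}(P',Q') = e_{163}(P,Q)^(150*92-104*111 mod 163).
det M = 150*92 - 104*111 = 2256 = 137 (mod 163); 137^{-1} = 94 (mod 163).
Miller loop for e_{163} over F_{15336978069407^6}: bits of 163 = 10100011; 7 double steps + 3 add steps, l/v at each.
Result: e(P',Q') = 9359492978907 + 13270244054229*t + 8914153944705*t^2 + 14319737722598*t^3 + 1365704076400*t^4 + 12357653977534*t^5.
Hence e(P,Q) = 210113938237 + 3708195884621*t + 12136275600650*t^2 + 4545386700878*t^3 + 296967737890*t^4 + 6409832397450*t^5 in F_{15336978069407^6}^*.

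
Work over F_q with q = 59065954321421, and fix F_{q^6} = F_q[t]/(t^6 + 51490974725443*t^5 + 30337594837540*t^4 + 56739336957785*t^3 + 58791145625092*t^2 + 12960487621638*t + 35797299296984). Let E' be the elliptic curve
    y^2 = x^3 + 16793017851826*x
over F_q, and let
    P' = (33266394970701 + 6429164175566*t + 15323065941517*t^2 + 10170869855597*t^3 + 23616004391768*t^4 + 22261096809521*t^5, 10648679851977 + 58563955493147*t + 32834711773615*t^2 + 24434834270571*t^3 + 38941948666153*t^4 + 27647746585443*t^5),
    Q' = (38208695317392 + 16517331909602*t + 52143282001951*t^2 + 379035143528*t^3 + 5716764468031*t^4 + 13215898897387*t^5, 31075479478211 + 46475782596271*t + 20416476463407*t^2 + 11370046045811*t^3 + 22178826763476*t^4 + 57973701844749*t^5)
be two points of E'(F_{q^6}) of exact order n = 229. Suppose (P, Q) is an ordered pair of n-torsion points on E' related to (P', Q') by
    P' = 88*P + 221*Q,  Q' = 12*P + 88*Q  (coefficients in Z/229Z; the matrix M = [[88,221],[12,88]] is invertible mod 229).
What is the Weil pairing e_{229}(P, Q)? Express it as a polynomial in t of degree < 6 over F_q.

24839442243167 + 29594822516450*t + 47575402319257*t^2 + 48253080971381*t^3 + 35042954390290*t^4 + 37674247329557*t^5

e_{229} is bilinear + alternating on E[229], so e_{229}(88*P + 221*Q, 12*P + 88*Q) = e_{229}(P,Q)^(88*88-221*12).
det M = 88*88 - 221*12 = 5092 = 54 (mod 229); 54^{-1} = 123 (mod 229).
Build f_{229,P'} and f_{229,Q'} via the 8-bit ladder of 229=11100101_2; evaluate at shifted divisors; quotient in F_{59065954321421^6}.
So e_{229}(P',Q') = 36730471872703 + 15639640619431*t + 50462683260361*t^2 + 947086498712*t^3 + 52912043367625*t^4 + 57904910000*t^5.
e_{229}(P,Q) = (36730471872703 + 15639640619431*t + 50462683260361*t^2 + 947086498712*t^3 + 52912043367625*t^4 + 57904910000*t^5)^{123} = 24839442243167 + 29594822516450*t + 47575402319257*t^2 + 48253080971381*t^3 + 35042954390290*t^4 + 37674247329557*t^5.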